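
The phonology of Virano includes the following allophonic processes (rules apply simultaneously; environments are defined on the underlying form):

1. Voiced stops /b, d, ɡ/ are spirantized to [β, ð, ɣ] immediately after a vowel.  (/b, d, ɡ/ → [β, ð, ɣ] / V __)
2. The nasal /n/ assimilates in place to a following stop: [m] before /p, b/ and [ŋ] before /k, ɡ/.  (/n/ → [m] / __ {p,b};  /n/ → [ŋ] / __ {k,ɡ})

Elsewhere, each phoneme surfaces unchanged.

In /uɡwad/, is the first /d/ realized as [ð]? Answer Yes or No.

Yes

/d/ (word-final) occurs immediately after a vowel → [ð] by rule 1.
The actual realization is [ð], which matches [ð].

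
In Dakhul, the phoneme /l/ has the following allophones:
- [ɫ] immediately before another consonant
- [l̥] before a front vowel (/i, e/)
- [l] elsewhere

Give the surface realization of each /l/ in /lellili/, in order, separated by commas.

Occurrence 1 (position 1): before a front vowel (/i, e/) → [l̥].
Occurrence 2 (position 3): immediately before another consonant → [ɫ].
Occurrence 3 (position 4): before a front vowel (/i, e/) → [l̥].
Occurrence 4 (position 6): before a front vowel (/i, e/) → [l̥].

[l̥], [ɫ], [l̥], [l̥]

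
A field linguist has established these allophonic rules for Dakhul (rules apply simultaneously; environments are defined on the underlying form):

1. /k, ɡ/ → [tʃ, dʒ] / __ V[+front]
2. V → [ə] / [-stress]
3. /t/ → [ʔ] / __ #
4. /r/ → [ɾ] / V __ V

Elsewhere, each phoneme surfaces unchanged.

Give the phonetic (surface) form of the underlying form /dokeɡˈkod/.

[dətʃəɡˈkod]

/d/ stays [d].
/o/ (between /d/ and /k/) occurs in an unstressed syllable → [ə] by rule 2.
/k/ meets the environment for rule 1 (before a front vowel) → [tʃ].
/e/ — between /k/ and /ɡ/, in an unstressed syllable — surfaces as [ə] (rule 2).
/ɡ/ (between /e/ and /k/) is in the target of rule 1 but the environment (before a front vowel) is not met → [ɡ].
/k/ — between /ɡ/ and /o/; rule 1 does not apply here → [k].
/o/ (between /k/ and /d/): rule 2 targets it, but not in an unstressed syllable → unchanged [o].
/d/ (word-final): no rule targets it → [d].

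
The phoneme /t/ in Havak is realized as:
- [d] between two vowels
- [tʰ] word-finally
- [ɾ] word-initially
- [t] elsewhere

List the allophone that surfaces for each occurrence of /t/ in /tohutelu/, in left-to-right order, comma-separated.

[ɾ], [d]

Occurrence 1 (position 1): word-initially → [ɾ].
Occurrence 2 (position 5): between two vowels → [d].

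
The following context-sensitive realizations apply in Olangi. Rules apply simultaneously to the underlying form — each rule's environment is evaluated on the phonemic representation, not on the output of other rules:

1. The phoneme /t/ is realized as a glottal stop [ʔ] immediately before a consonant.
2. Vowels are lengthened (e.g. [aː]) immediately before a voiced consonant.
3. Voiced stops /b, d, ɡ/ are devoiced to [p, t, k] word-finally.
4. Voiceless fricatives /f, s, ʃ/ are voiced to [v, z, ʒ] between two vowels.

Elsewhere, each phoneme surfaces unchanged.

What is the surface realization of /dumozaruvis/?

/d/ (word-initial) is in the target of rule 3 but the environment (word-finally) is not met → [d].
/u/ (between /d/ and /m/): before a voiced consonant, so rule 2 applies → [uː].
/o/ meets the environment for rule 2 (before a voiced consonant) → [oː].
/a/ (between /z/ and /r/) occurs before a voiced consonant → [aː] by rule 2.
/u/ (between /r/ and /v/): before a voiced consonant, so rule 2 applies → [uː].
/i/ — between /v/ and /s/; rule 2 does not apply here → [i].
/s/ (word-final) fails the environment for rule 4, so it stays [s].

[duːmoːzaːruːvis]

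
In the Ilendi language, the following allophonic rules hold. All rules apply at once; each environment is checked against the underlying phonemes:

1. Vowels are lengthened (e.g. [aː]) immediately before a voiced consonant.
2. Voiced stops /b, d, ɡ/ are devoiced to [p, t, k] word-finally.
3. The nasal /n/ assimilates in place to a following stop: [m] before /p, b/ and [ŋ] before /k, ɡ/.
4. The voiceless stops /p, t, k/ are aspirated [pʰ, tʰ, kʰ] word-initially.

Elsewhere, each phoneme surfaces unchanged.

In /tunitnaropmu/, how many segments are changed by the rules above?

3

Segments that undergo a rule: /t/ → [tʰ] (rule 4); /u/ → [uː] (rule 1); /a/ → [aː] (rule 1).
All other segments surface unchanged.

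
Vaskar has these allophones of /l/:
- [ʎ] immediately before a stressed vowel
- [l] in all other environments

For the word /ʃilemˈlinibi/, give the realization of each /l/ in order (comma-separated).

Occurrence 1 (position 3): no conditioning environment matches → elsewhere allophone [l].
Occurrence 2 (position 6): immediately before a stressed vowel → [ʎ].

[l], [ʎ]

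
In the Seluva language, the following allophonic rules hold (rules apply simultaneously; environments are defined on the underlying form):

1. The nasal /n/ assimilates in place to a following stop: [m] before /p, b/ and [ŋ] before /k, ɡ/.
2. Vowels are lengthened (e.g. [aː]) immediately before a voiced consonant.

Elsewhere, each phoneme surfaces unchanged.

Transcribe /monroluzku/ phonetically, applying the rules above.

/m/ (word-initial): no rule targets it → [m].
Rule 2 applies to /o/ (between /m/ and /n/: before a voiced consonant) → [oː].
/n/ (between /o/ and /r/) fails the environment for rule 1, so it stays [n].
/r/ (between /n/ and /o/) is unaffected → [r].
/o/ (between /r/ and /l/): before a voiced consonant, so rule 2 applies → [oː].
/l/ stays [l].
/u/ (between /l/ and /z/) occurs before a voiced consonant → [uː] by rule 2.
/z/ (between /u/ and /k/): no rule targets it → [z].
/k/ stays [k].
/u/ (word-final) is in the target of rule 2 but the environment (before a voiced consonant) is not met → [u].

[moːnroːluːzku]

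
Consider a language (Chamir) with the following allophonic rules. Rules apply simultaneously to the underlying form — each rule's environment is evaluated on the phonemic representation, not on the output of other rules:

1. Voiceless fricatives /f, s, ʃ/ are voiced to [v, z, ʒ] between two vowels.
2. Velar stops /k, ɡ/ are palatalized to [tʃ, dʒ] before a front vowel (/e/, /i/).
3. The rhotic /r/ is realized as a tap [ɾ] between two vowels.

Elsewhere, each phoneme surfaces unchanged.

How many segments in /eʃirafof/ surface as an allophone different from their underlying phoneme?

Segments that undergo a rule: /ʃ/ → [ʒ] (rule 1); /r/ → [ɾ] (rule 3); /f/ → [v] (rule 1).
All other segments surface unchanged.

3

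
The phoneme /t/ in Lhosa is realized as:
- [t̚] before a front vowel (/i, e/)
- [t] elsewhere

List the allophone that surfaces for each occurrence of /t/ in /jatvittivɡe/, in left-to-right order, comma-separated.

Occurrence 1 (position 3): no conditioning environment matches → elsewhere allophone [t].
Occurrence 2 (position 6): no conditioning environment matches → elsewhere allophone [t].
Occurrence 3 (position 7): before a front vowel (/i, e/) → [t̚].

[t], [t], [t̚]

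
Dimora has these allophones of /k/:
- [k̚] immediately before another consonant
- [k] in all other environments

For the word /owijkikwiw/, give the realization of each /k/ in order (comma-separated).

Occurrence 1 (position 5): no conditioning environment matches → elsewhere allophone [k].
Occurrence 2 (position 7): immediately before another consonant → [k̚].

[k], [k̚]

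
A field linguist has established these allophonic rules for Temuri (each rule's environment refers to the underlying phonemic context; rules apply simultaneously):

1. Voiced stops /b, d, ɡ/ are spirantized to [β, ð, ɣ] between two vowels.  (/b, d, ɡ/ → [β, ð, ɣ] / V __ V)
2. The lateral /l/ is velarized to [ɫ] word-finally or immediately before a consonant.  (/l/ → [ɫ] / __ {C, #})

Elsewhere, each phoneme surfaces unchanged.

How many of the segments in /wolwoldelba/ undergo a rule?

3

Segments that undergo a rule: /l/ → [ɫ] (rule 2); /l/ → [ɫ] (rule 2); /l/ → [ɫ] (rule 2).
All other segments surface unchanged.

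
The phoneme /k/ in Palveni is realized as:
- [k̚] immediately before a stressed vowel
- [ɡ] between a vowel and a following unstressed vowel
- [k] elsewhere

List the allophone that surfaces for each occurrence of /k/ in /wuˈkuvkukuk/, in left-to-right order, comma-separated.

Occurrence 1 (position 3): immediately before a stressed vowel → [k̚].
Occurrence 2 (position 6): no conditioning environment matches → elsewhere allophone [k].
Occurrence 3 (position 8): between a vowel and a following unstressed vowel → [ɡ].
Occurrence 4 (position 10): no conditioning environment matches → elsewhere allophone [k].

[k̚], [k], [ɡ], [k]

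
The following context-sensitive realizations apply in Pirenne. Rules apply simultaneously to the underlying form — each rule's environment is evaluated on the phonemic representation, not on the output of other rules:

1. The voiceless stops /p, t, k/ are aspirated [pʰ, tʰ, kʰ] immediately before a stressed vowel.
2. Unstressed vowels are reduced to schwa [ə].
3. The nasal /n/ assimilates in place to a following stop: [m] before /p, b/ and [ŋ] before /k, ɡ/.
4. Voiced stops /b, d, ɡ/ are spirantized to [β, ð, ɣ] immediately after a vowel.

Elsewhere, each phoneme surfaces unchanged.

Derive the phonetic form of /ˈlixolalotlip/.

[ˈlixələlətləp]

/l/ — not in any rule's target class → [l].
/i/ (between /l/ and /x/) is in the target of rule 2 but the environment (in an unstressed syllable) is not met → [i].
/x/ stays [x].
/o/ meets the environment for rule 2 (in an unstressed syllable) → [ə].
/l/ — not in any rule's target class → [l].
/a/ (between /l/ and /l/) occurs in an unstressed syllable → [ə] by rule 2.
/l/ stays [l].
/o/ — between /l/ and /t/, in an unstressed syllable — surfaces as [ə] (rule 2).
/t/ (between /o/ and /l/): rule 1 targets it, but not immediately before a stressed vowel → unchanged [t].
/l/ — not in any rule's target class → [l].
Rule 2 applies to /i/ (between /l/ and /p/: in an unstressed syllable) → [ə].
/p/ (word-final): rule 1 targets it, but not immediately before a stressed vowel → unchanged [p].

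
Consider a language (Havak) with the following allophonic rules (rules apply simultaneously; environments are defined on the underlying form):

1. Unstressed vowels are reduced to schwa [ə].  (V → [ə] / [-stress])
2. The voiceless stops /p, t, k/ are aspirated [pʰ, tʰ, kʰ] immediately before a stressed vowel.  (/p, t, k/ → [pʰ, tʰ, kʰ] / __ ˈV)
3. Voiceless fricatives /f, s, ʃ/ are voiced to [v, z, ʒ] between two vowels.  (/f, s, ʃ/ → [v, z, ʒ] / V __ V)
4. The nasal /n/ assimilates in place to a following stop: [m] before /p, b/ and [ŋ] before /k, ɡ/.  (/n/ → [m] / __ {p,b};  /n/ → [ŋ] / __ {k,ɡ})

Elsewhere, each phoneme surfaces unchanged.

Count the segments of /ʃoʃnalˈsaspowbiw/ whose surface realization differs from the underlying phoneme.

4

Segments that undergo a rule: /o/ → [ə] (rule 1); /a/ → [ə] (rule 1); /o/ → [ə] (rule 1); /i/ → [ə] (rule 1).
All other segments surface unchanged.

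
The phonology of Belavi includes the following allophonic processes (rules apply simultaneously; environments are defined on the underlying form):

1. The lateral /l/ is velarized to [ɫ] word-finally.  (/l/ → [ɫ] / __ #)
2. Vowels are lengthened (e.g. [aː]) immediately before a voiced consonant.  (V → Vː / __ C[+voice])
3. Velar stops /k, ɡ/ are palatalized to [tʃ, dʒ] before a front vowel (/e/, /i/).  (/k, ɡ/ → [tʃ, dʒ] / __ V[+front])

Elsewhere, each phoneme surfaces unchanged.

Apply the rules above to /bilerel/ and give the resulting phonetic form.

[biːleːreːɫ]

/b/ stays [b].
Rule 2 applies to /i/ (between /b/ and /l/: before a voiced consonant) → [iː].
/l/ (between /i/ and /e/) fails the environment for rule 1, so it stays [l].
/e/ (between /l/ and /r/): before a voiced consonant, so rule 2 applies → [eː].
/r/ stays [r].
/e/ (between /r/ and /l/): before a voiced consonant, so rule 2 applies → [eː].
/l/ (word-final): word-finally, so rule 1 applies → [ɫ].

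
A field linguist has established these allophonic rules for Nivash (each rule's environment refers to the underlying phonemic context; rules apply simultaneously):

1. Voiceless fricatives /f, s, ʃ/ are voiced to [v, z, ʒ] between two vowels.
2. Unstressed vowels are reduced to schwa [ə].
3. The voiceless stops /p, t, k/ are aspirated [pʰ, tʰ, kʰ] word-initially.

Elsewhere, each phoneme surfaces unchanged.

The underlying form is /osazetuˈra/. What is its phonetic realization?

/o/ (word-initial): in an unstressed syllable, so rule 2 applies → [ə].
/s/ (between /o/ and /a/): between two vowels, so rule 1 applies → [z].
/a/ — between /s/ and /z/, in an unstressed syllable — surfaces as [ə] (rule 2).
/z/ stays [z].
/e/ (between /z/ and /t/): in an unstressed syllable, so rule 2 applies → [ə].
/t/ — between /e/ and /u/; rule 3 does not apply here → [t].
/u/ meets the environment for rule 2 (in an unstressed syllable) → [ə].
/r/ (between /u/ and /a/): no rule targets it → [r].
/a/ (word-final) is in the target of rule 2 but the environment (in an unstressed syllable) is not met → [a].

[əzəzətəˈra]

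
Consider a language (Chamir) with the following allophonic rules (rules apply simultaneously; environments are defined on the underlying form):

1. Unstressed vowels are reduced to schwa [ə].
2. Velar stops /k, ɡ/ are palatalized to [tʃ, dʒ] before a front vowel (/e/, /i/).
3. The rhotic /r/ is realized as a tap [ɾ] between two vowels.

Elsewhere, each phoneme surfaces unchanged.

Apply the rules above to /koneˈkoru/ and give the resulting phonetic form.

[kənəˈkoɾə]

/k/ (word-initial) fails the environment for rule 2, so it stays [k].
/o/ (between /k/ and /n/): in an unstressed syllable, so rule 1 applies → [ə].
/n/ stays [n].
/e/ (between /n/ and /k/): in an unstressed syllable, so rule 1 applies → [ə].
/k/ — between /e/ and /o/; rule 2 does not apply here → [k].
/o/ — between /k/ and /r/; rule 1 does not apply here → [o].
/r/ (between /o/ and /u/) occurs between two vowels → [ɾ] by rule 3.
/u/ (word-final): in an unstressed syllable, so rule 1 applies → [ə].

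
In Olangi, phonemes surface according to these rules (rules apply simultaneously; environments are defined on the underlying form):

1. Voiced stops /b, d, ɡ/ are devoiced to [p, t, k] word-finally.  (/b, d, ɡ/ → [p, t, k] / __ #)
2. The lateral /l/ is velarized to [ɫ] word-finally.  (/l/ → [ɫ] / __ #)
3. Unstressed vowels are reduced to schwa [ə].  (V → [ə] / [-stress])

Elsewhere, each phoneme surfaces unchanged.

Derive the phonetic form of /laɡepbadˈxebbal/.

[ləɡəpbədˈxebbəɫ]

/l/ (word-initial): rule 2 targets it, but not word-finally → unchanged [l].
Rule 3 applies to /a/ (between /l/ and /ɡ/: in an unstressed syllable) → [ə].
/ɡ/ (between /a/ and /e/) fails the environment for rule 1, so it stays [ɡ].
/e/ — between /ɡ/ and /p/, in an unstressed syllable — surfaces as [ə] (rule 3).
/b/ — between /p/ and /a/; rule 1 does not apply here → [b].
Rule 3 applies to /a/ (between /b/ and /d/: in an unstressed syllable) → [ə].
/d/ (between /a/ and /x/) fails the environment for rule 1, so it stays [d].
/e/ (between /x/ and /b/) is in the target of rule 3 but the environment (in an unstressed syllable) is not met → [e].
/b/ (between /e/ and /b/) is in the target of rule 1 but the environment (word-finally) is not met → [b].
/b/ (between /b/ and /a/) is in the target of rule 1 but the environment (word-finally) is not met → [b].
/a/ (between /b/ and /l/) occurs in an unstressed syllable → [ə] by rule 3.
/l/ (word-final) occurs word-finally → [ɫ] by rule 2.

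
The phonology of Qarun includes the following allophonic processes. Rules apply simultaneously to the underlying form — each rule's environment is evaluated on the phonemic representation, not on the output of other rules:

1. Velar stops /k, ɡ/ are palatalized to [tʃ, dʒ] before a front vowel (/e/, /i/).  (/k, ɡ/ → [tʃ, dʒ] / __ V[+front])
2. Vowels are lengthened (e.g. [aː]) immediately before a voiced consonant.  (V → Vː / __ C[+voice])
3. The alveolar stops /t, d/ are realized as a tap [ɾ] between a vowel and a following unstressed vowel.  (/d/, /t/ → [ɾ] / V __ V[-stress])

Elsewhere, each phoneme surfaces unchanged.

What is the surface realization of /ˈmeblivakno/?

[ˈmeːbliːvakno]

/m/ — not in any rule's target class → [m].
/e/ (between /m/ and /b/): before a voiced consonant, so rule 2 applies → [eː].
/b/ stays [b].
/l/ stays [l].
Rule 2 applies to /i/ (between /l/ and /v/: before a voiced consonant) → [iː].
/v/ (between /i/ and /a/) is unaffected → [v].
/a/ (between /v/ and /k/) is in the target of rule 2 but the environment (before a voiced consonant) is not met → [a].
/k/ (between /a/ and /n/) fails the environment for rule 1, so it stays [k].
/n/ — not in any rule's target class → [n].
/o/ (word-final) is in the target of rule 2 but the environment (before a voiced consonant) is not met → [o].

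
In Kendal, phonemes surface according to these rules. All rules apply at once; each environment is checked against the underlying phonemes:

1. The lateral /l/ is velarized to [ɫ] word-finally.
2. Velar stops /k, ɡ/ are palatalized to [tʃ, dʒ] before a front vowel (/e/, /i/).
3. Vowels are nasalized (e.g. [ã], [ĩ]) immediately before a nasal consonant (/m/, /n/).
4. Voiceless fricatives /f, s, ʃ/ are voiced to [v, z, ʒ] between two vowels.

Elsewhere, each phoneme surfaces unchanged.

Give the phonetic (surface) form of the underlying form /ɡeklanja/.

/ɡ/ (word-initial) occurs before a front vowel → [dʒ] by rule 2.
/e/ (between /ɡ/ and /k/) fails the environment for rule 3, so it stays [e].
/k/ (between /e/ and /l/): rule 2 targets it, but not before a front vowel → unchanged [k].
/l/ — between /k/ and /a/; rule 1 does not apply here → [l].
/a/ — between /l/ and /n/, before a nasal consonant — surfaces as [ã] (rule 3).
/n/ — not in any rule's target class → [n].
/j/ — not in any rule's target class → [j].
/a/ (word-final): rule 3 targets it, but not before a nasal consonant → unchanged [a].

[dʒeklãnja]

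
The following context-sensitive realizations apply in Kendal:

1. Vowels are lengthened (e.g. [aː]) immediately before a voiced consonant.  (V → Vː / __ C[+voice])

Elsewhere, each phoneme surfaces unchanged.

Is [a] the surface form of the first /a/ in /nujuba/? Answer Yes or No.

Yes

/a/ (word-final) is in the target of rule 1 but the environment (before a voiced consonant) is not met → [a].
The actual realization is [a], which matches [a].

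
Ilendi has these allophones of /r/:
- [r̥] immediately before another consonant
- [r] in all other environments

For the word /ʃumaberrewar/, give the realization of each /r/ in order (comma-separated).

[r̥], [r], [r]

Occurrence 1 (position 7): immediately before another consonant → [r̥].
Occurrence 2 (position 8): no conditioning environment matches → elsewhere allophone [r].
Occurrence 3 (position 12): no conditioning environment matches → elsewhere allophone [r].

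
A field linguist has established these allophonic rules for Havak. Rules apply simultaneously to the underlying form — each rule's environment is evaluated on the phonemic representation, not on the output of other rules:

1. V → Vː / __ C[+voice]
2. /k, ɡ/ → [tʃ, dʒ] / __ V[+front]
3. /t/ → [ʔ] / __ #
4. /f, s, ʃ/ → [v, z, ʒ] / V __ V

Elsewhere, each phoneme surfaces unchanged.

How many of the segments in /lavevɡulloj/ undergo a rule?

Segments that undergo a rule: /a/ → [aː] (rule 1); /e/ → [eː] (rule 1); /u/ → [uː] (rule 1); /o/ → [oː] (rule 1).
All other segments surface unchanged.

4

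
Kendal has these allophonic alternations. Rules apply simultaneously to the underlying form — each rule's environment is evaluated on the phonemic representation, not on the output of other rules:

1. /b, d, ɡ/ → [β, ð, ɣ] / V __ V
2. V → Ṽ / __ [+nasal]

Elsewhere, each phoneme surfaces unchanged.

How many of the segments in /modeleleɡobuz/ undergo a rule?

3

Segments that undergo a rule: /d/ → [ð] (rule 1); /ɡ/ → [ɣ] (rule 1); /b/ → [β] (rule 1).
All other segments surface unchanged.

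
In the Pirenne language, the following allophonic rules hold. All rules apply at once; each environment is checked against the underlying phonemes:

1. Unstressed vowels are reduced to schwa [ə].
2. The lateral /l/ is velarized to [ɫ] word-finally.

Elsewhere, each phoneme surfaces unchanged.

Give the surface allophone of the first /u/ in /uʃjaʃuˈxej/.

[ə]

Rule 1 applies to /u/ (word-initial: in an unstressed syllable) → [ə].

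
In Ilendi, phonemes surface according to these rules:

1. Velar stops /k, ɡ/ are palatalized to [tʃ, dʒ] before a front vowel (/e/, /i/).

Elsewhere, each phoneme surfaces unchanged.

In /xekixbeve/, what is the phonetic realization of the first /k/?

[tʃ]

/k/ (between /e/ and /i/) occurs before a front vowel → [tʃ] by rule 1.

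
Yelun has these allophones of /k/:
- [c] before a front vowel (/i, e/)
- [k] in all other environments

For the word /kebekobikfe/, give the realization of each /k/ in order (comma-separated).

[c], [k], [k]

Occurrence 1 (position 1): before a front vowel → [c].
Occurrence 2 (position 5): no conditioning environment matches → elsewhere allophone [k].
Occurrence 3 (position 9): no conditioning environment matches → elsewhere allophone [k].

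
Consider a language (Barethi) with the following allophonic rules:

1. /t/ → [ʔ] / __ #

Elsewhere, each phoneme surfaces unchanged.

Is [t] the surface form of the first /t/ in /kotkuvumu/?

Yes

/t/ (between /o/ and /k/): rule 1 targets it, but not word-finally → unchanged [t].
The actual realization is [t], which matches [t].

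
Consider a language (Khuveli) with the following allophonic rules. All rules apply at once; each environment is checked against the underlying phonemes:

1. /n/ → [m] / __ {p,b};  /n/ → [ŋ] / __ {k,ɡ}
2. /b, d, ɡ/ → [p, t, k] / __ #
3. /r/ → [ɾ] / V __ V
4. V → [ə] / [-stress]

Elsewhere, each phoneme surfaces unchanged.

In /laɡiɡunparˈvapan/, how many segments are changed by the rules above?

Segments that undergo a rule: /a/ → [ə] (rule 4); /i/ → [ə] (rule 4); /u/ → [ə] (rule 4); /n/ → [m] (rule 1); /a/ → [ə] (rule 4); /a/ → [ə] (rule 4).
All other segments surface unchanged.

6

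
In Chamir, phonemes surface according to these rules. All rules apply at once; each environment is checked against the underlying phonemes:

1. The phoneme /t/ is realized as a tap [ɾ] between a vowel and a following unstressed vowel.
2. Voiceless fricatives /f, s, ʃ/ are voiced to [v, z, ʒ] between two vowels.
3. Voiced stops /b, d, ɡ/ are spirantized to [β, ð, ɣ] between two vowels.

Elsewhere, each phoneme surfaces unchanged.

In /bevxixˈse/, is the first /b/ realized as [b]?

/b/ (word-initial) is in the target of rule 3 but the environment (between two vowels) is not met → [b].
The actual realization is [b], which matches [b].

Yes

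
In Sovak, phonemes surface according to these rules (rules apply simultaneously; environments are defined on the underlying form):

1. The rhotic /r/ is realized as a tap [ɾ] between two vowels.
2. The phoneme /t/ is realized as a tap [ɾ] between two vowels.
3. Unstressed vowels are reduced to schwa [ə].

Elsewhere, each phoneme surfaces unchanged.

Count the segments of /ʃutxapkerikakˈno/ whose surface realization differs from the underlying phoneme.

6

Segments that undergo a rule: /u/ → [ə] (rule 3); /a/ → [ə] (rule 3); /e/ → [ə] (rule 3); /r/ → [ɾ] (rule 1); /i/ → [ə] (rule 3); /a/ → [ə] (rule 3).
All other segments surface unchanged.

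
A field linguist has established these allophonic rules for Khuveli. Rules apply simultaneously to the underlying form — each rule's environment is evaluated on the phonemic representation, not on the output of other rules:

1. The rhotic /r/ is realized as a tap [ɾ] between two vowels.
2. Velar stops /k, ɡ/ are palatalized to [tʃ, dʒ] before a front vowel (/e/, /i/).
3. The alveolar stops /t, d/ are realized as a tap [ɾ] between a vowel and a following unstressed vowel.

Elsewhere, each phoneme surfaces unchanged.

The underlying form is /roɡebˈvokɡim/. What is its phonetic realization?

/r/ (word-initial) fails the environment for rule 1, so it stays [r].
/o/ (between /r/ and /ɡ/) is unaffected → [o].
/ɡ/ — between /o/ and /e/, before a front vowel — surfaces as [dʒ] (rule 2).
/e/ (between /ɡ/ and /b/): no rule targets it → [e].
/b/ — not in any rule's target class → [b].
/v/ (between /b/ and /o/) is unaffected → [v].
/o/ stays [o].
/k/ (between /o/ and /ɡ/) fails the environment for rule 2, so it stays [k].
/ɡ/ meets the environment for rule 2 (before a front vowel) → [dʒ].
/i/ stays [i].
/m/ stays [m].

[rodʒebˈvokdʒim]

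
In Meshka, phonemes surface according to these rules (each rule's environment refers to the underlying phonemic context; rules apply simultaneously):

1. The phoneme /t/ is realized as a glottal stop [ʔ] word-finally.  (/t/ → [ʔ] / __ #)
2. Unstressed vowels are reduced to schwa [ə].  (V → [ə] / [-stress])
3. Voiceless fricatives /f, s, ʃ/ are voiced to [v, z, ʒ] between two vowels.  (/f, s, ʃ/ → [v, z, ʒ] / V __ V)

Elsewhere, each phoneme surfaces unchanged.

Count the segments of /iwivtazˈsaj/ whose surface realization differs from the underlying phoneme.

3

Segments that undergo a rule: /i/ → [ə] (rule 2); /i/ → [ə] (rule 2); /a/ → [ə] (rule 2).
All other segments surface unchanged.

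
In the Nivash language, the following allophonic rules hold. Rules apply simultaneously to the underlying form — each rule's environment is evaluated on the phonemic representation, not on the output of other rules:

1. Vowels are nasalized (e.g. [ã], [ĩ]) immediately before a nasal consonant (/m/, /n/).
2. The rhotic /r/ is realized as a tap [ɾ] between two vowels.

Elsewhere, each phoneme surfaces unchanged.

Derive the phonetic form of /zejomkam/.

[zejõmkãm]

/z/ (word-initial) is unaffected → [z].
/e/ (between /z/ and /j/): rule 1 targets it, but not before a nasal consonant → unchanged [e].
/j/ (between /e/ and /o/) is unaffected → [j].
Rule 1 applies to /o/ (between /j/ and /m/: before a nasal consonant) → [õ].
/m/ (between /o/ and /k/) is unaffected → [m].
/k/ (between /m/ and /a/) is unaffected → [k].
/a/ — between /k/ and /m/, before a nasal consonant — surfaces as [ã] (rule 1).
/m/ (word-final): no rule targets it → [m].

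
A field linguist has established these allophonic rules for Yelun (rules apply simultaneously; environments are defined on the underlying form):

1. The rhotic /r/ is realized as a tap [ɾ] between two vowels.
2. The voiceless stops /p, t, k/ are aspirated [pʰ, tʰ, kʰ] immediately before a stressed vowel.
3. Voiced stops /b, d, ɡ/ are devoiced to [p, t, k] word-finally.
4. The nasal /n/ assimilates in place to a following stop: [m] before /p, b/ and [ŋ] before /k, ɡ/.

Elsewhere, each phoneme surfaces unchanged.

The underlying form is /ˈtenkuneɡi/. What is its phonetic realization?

Rule 2 applies to /t/ (word-initial: immediately before a stressed vowel) → [tʰ].
/e/ stays [e].
/n/ (between /e/ and /k/) occurs before a labial or velar stop → [ŋ] by rule 4.
/k/ (between /n/ and /u/) is in the target of rule 2 but the environment (immediately before a stressed vowel) is not met → [k].
/u/ — not in any rule's target class → [u].
/n/ (between /u/ and /e/): rule 4 targets it, but not before a labial or velar stop → unchanged [n].
/e/ — not in any rule's target class → [e].
/ɡ/ (between /e/ and /i/): rule 3 targets it, but not word-finally → unchanged [ɡ].
/i/ (word-final): no rule targets it → [i].

[ˈtʰeŋkuneɡi]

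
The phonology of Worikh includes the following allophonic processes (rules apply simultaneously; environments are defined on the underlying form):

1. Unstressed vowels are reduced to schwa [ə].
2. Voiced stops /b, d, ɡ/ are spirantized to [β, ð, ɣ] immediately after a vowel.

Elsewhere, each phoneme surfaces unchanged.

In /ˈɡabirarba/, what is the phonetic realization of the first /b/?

Rule 2 applies to /b/ (between /a/ and /i/: immediately after a vowel) → [β].

[β]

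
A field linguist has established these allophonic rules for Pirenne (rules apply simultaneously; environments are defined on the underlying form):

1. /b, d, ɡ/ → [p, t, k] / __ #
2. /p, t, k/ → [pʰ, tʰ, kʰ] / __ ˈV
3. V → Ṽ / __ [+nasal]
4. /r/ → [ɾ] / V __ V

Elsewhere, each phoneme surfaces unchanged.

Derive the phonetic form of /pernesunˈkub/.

/p/ (word-initial) is in the target of rule 2 but the environment (immediately before a stressed vowel) is not met → [p].
/e/ (between /p/ and /r/) is in the target of rule 3 but the environment (before a nasal consonant) is not met → [e].
/r/ (between /e/ and /n/) is in the target of rule 4 but the environment (between two vowels) is not met → [r].
/n/ — not in any rule's target class → [n].
/e/ (between /n/ and /s/): rule 3 targets it, but not before a nasal consonant → unchanged [e].
/s/ stays [s].
Rule 3 applies to /u/ (between /s/ and /n/: before a nasal consonant) → [ũ].
/n/ (between /u/ and /k/) is unaffected → [n].
Rule 2 applies to /k/ (between /n/ and /u/: immediately before a stressed vowel) → [kʰ].
/u/ (between /k/ and /b/) fails the environment for rule 3, so it stays [u].
Rule 1 applies to /b/ (word-final: word-finally) → [p].

[pernesũnˈkʰup]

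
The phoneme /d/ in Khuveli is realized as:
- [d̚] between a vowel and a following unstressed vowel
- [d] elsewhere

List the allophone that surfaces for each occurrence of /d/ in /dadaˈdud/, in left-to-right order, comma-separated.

[d], [d̚], [d], [d]

Occurrence 1 (position 1): no conditioning environment matches → elsewhere allophone [d].
Occurrence 2 (position 3): between a vowel and a following unstressed vowel → [d̚].
Occurrence 3 (position 5): no conditioning environment matches → elsewhere allophone [d].
Occurrence 4 (position 7): no conditioning environment matches → elsewhere allophone [d].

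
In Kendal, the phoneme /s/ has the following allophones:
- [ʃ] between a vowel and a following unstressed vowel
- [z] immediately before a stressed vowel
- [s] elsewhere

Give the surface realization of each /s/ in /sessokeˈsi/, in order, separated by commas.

Occurrence 1 (position 1): no conditioning environment matches → elsewhere allophone [s].
Occurrence 2 (position 3): no conditioning environment matches → elsewhere allophone [s].
Occurrence 3 (position 4): no conditioning environment matches → elsewhere allophone [s].
Occurrence 4 (position 8): immediately before a stressed vowel → [z].

[s], [s], [s], [z]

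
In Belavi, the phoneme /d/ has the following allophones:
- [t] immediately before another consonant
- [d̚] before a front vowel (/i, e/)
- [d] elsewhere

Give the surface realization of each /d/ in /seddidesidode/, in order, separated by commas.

[t], [d̚], [d̚], [d], [d̚]

Occurrence 1 (position 3): immediately before another consonant → [t].
Occurrence 2 (position 4): before a front vowel (/i, e/) → [d̚].
Occurrence 3 (position 6): before a front vowel (/i, e/) → [d̚].
Occurrence 4 (position 10): no conditioning environment matches → elsewhere allophone [d].
Occurrence 5 (position 12): before a front vowel (/i, e/) → [d̚].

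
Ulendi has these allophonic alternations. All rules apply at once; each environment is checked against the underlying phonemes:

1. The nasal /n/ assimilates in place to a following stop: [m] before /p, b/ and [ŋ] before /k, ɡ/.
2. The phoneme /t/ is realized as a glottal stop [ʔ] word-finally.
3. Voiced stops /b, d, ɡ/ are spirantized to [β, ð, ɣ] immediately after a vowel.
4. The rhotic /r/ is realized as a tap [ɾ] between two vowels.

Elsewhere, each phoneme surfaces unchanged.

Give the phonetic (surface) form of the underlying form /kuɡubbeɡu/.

/k/ (word-initial): no rule targets it → [k].
/u/ (between /k/ and /ɡ/): no rule targets it → [u].
/ɡ/ meets the environment for rule 3 (immediately after a vowel) → [ɣ].
/u/ — not in any rule's target class → [u].
/b/ (between /u/ and /b/) occurs immediately after a vowel → [β] by rule 3.
/b/ (between /b/ and /e/) fails the environment for rule 3, so it stays [b].
/e/ (between /b/ and /ɡ/): no rule targets it → [e].
Rule 3 applies to /ɡ/ (between /e/ and /u/: immediately after a vowel) → [ɣ].
/u/ stays [u].

[kuɣuβbeɣu]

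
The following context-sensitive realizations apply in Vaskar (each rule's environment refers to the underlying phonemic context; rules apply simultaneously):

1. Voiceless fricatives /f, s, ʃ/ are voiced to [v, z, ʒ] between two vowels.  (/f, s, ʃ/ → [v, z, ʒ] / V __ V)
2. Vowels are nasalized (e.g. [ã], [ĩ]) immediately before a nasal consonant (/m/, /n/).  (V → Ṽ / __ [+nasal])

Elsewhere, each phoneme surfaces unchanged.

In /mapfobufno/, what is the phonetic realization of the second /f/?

[f]

/f/ (between /u/ and /n/): rule 1 targets it, but not between two vowels → unchanged [f].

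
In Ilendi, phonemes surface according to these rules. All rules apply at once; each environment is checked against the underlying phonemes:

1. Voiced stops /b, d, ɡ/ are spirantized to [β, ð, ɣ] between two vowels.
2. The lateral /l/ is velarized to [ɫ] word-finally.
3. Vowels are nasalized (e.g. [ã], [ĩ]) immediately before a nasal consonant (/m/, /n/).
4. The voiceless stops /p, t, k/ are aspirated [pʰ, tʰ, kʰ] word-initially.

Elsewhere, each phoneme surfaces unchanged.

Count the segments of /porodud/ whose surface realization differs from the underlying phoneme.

2

Segments that undergo a rule: /p/ → [pʰ] (rule 4); /d/ → [ð] (rule 1).
All other segments surface unchanged.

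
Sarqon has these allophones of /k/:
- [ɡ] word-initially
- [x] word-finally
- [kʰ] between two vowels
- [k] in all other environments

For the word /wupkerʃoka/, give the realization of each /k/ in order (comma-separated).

Occurrence 1 (position 4): no conditioning environment matches → elsewhere allophone [k].
Occurrence 2 (position 9): between two vowels → [kʰ].

[k], [kʰ]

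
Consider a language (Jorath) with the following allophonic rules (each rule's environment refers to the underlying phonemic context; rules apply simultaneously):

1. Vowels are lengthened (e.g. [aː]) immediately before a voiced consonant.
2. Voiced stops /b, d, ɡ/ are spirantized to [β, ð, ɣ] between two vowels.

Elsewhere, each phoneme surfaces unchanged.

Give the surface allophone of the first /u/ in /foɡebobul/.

/u/ — between /b/ and /l/, before a voiced consonant — surfaces as [uː] (rule 1).

[uː]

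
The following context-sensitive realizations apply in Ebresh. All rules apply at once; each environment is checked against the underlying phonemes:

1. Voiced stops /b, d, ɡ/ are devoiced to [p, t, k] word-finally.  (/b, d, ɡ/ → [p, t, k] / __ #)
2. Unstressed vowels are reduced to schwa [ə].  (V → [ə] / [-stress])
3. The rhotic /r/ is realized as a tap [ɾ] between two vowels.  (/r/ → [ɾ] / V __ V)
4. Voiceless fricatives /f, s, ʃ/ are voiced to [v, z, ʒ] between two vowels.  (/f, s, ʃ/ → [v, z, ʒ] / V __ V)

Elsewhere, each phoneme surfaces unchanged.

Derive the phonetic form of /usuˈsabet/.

[əzəˈzabət]

/u/ (word-initial): in an unstressed syllable, so rule 2 applies → [ə].
/s/ (between /u/ and /u/): between two vowels, so rule 4 applies → [z].
/u/ (between /s/ and /s/): in an unstressed syllable, so rule 2 applies → [ə].
/s/ meets the environment for rule 4 (between two vowels) → [z].
/a/ (between /s/ and /b/) fails the environment for rule 2, so it stays [a].
/b/ — between /a/ and /e/; rule 1 does not apply here → [b].
Rule 2 applies to /e/ (between /b/ and /t/: in an unstressed syllable) → [ə].
/t/ (word-final): no rule targets it → [t].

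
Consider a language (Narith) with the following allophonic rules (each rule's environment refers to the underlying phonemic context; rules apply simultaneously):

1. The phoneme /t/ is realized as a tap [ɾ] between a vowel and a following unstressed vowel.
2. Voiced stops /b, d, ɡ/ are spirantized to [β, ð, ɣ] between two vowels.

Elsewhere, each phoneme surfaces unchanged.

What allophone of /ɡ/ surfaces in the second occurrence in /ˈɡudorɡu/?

/ɡ/ — between /r/ and /u/; rule 2 does not apply here → [ɡ].

[ɡ]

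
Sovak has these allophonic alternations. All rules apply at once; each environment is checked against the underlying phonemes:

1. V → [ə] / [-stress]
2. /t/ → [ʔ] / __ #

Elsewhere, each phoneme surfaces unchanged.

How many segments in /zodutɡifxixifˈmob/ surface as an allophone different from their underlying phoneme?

Segments that undergo a rule: /o/ → [ə] (rule 1); /u/ → [ə] (rule 1); /i/ → [ə] (rule 1); /i/ → [ə] (rule 1); /i/ → [ə] (rule 1).
All other segments surface unchanged.

5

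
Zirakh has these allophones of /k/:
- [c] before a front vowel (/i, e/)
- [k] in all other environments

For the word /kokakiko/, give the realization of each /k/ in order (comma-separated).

Occurrence 1 (position 1): no conditioning environment matches → elsewhere allophone [k].
Occurrence 2 (position 3): no conditioning environment matches → elsewhere allophone [k].
Occurrence 3 (position 5): before a front vowel → [c].
Occurrence 4 (position 7): no conditioning environment matches → elsewhere allophone [k].

[k], [k], [c], [k]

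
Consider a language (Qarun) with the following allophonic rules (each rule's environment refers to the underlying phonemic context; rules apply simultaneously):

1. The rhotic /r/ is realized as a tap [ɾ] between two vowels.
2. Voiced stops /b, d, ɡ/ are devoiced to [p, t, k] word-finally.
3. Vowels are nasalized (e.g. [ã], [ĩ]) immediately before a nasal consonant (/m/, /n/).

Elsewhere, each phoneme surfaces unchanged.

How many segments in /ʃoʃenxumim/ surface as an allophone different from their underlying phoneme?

3

Segments that undergo a rule: /e/ → [ẽ] (rule 3); /u/ → [ũ] (rule 3); /i/ → [ĩ] (rule 3).
All other segments surface unchanged.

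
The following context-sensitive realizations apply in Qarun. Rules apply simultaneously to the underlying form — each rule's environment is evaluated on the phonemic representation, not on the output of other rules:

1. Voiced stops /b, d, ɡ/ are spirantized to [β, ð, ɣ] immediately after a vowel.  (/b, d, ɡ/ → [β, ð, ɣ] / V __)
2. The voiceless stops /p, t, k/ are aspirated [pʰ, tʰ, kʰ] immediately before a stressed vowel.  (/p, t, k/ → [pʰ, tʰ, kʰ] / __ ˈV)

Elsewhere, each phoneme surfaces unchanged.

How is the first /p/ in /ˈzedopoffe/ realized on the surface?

/p/ (between /o/ and /o/) fails the environment for rule 2, so it stays [p].

[p]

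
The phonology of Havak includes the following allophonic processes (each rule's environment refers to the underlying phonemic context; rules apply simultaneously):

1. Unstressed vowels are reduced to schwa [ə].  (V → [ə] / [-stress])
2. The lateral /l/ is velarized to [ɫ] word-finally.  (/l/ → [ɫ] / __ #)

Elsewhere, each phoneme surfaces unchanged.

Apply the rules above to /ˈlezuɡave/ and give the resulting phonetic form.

[ˈlezəɡəvə]

/l/ (word-initial): rule 2 targets it, but not word-finally → unchanged [l].
/e/ — between /l/ and /z/; rule 1 does not apply here → [e].
/u/ meets the environment for rule 1 (in an unstressed syllable) → [ə].
Rule 1 applies to /a/ (between /ɡ/ and /v/: in an unstressed syllable) → [ə].
/e/ (word-final): in an unstressed syllable, so rule 1 applies → [ə].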